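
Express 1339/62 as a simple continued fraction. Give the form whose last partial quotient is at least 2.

1339 = 21*62 + 37
62 = 1*37 + 25
37 = 1*25 + 12
25 = 2*12 + 1
12 = 12*1 + 0  (stop)
So 1339/62 = [21; 1, 1, 2, 12].

[21; 1, 1, 2, 12]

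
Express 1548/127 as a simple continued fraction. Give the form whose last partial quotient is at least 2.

[12; 5, 3, 2, 3]

1548 = 12*127 + 24
127 = 5*24 + 7
24 = 3*7 + 3
7 = 2*3 + 1
3 = 3*1 + 0  (stop)
So 1548/127 = [12; 5, 3, 2, 3].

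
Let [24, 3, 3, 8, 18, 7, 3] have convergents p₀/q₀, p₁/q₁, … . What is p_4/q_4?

Using pₖ = aₖpₖ₋₁ + pₖ₋₂, qₖ = aₖqₖ₋₁ + qₖ₋₂ (with p₋₁=1, p₋₂=0, q₋₁=0, q₋₂=1):
  k=0: a=24, p=24, q=1
  k=1: a=3, p=73, q=3
  k=2: a=3, p=243, q=10
  k=3: a=8, p=2017, q=83
  k=4: a=18, p=36549, q=1504

36549/1504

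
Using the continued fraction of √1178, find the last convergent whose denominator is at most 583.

√1178 = [34; 3, 9, 2, 9, 3, 68, …] (period length 6).
Convergents:
  p_0/q_0 = 34/1
  p_1/q_1 = 103/3
  p_2/q_2 = 961/28
  p_3/q_3 = 2025/59
  p_4/q_4 = 19186/559
  p_5/q_5 = 59583/1736
q_4 = 559 ≤ 583 < 1736 = q_5, so the answer is 19186/559.

19186/559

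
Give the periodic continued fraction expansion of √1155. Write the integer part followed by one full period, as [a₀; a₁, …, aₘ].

[33; 1, 66]

a₀ = ⌊√1155⌋ = 33.
With m₀=0, d₀=1 and mₖ₊₁ = dₖaₖ − mₖ, dₖ₊₁ = (n − mₖ₊₁²)/dₖ, aₖ₊₁ = ⌊(a₀+mₖ₊₁)/dₖ₊₁⌋:
  k=1: m=33, d=66, a=1
  k=2: m=33, d=1, a=66
d=1 and a=2a₀=66 at k=2, so the next step gives (m, d) = (33, 66) again — its k=1 value — and the period has length 2.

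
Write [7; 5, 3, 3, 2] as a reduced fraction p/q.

Using pₖ = aₖpₖ₋₁ + pₖ₋₂ and qₖ = aₖqₖ₋₁ + qₖ₋₂:
  k=0: a=7, p=7, q=1
  k=1: a=5, p=36, q=5
  k=2: a=3, p=115, q=16
  k=3: a=3, p=381, q=53
  k=4: a=2, p=877, q=122

877/122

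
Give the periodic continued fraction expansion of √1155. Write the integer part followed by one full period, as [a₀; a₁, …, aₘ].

a₀ = ⌊√1155⌋ = 33.
With m₀=0, d₀=1 and mₖ₊₁ = dₖaₖ − mₖ, dₖ₊₁ = (n − mₖ₊₁²)/dₖ, aₖ₊₁ = ⌊(a₀+mₖ₊₁)/dₖ₊₁⌋:
  k=1: m=33, d=66, a=1
  k=2: m=33, d=1, a=66
d=1 and a=2a₀=66 at k=2, so the next step gives (m, d) = (33, 66) again — its k=1 value — and the period has length 2.

[33; 1, 66]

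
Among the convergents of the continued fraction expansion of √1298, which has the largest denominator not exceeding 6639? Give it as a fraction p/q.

√1298 = [36; 36, 72, …] (period length 2).
Convergents:
  p_0/q_0 = 36/1
  p_1/q_1 = 1297/36
  p_2/q_2 = 93420/2593
  p_3/q_3 = 3364417/93384
q_2 = 2593 ≤ 6639 < 93384 = q_3, so the answer is 93420/2593.

93420/2593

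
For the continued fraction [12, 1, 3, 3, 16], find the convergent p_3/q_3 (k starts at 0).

Using pₖ = aₖpₖ₋₁ + pₖ₋₂, qₖ = aₖqₖ₋₁ + qₖ₋₂ (with p₋₁=1, p₋₂=0, q₋₁=0, q₋₂=1):
  k=0: a=12, p=12, q=1
  k=1: a=1, p=13, q=1
  k=2: a=3, p=51, q=4
  k=3: a=3, p=166, q=13

166/13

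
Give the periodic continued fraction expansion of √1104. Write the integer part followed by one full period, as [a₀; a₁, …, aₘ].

[33; 4, 2, 2, 2, 4, 66]

a₀ = ⌊√1104⌋ = 33.
With m₀=0, d₀=1 and mₖ₊₁ = dₖaₖ − mₖ, dₖ₊₁ = (n − mₖ₊₁²)/dₖ, aₖ₊₁ = ⌊(a₀+mₖ₊₁)/dₖ₊₁⌋:
  k=1: m=33, d=15, a=4
  k=2: m=27, d=25, a=2
  k=3: m=23, d=23, a=2
  k=4: m=23, d=25, a=2
  k=5: m=27, d=15, a=4
  k=6: m=33, d=1, a=66
d=1 and a=2a₀=66 at k=6, so the next step gives (m, d) = (33, 15) again — its k=1 value — and the period has length 6.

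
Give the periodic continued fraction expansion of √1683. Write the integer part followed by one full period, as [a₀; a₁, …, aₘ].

[41; 41, 82]

a₀ = ⌊√1683⌋ = 41.
With m₀=0, d₀=1 and mₖ₊₁ = dₖaₖ − mₖ, dₖ₊₁ = (n − mₖ₊₁²)/dₖ, aₖ₊₁ = ⌊(a₀+mₖ₊₁)/dₖ₊₁⌋:
  k=1: m=41, d=2, a=41
  k=2: m=41, d=1, a=82
d=1 and a=2a₀=82 at k=2, so the next step gives (m, d) = (41, 2) again — its k=1 value — and the period has length 2.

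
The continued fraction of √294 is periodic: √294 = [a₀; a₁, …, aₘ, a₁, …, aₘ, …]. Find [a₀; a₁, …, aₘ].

[17; 6, 1, 4, 1, 6, 34]

a₀ = ⌊√294⌋ = 17.
With m₀=0, d₀=1 and mₖ₊₁ = dₖaₖ − mₖ, dₖ₊₁ = (n − mₖ₊₁²)/dₖ, aₖ₊₁ = ⌊(a₀+mₖ₊₁)/dₖ₊₁⌋:
  k=1: m=17, d=5, a=6
  k=2: m=13, d=25, a=1
  k=3: m=12, d=6, a=4
  k=4: m=12, d=25, a=1
  k=5: m=13, d=5, a=6
  k=6: m=17, d=1, a=34
d=1 and a=2a₀=34 at k=6, so the next step gives (m, d) = (17, 5) again — its k=1 value — and the period has length 6.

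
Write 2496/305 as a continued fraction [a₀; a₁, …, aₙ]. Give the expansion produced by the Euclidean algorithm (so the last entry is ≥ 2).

[8; 5, 2, 4, 6]

2496 = 8*305 + 56
305 = 5*56 + 25
56 = 2*25 + 6
25 = 4*6 + 1
6 = 6*1 + 0  (stop)
So 2496/305 = [8; 5, 2, 4, 6].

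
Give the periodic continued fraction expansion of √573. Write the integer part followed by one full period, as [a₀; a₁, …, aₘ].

a₀ = ⌊√573⌋ = 23.
With m₀=0, d₀=1 and mₖ₊₁ = dₖaₖ − mₖ, dₖ₊₁ = (n − mₖ₊₁²)/dₖ, aₖ₊₁ = ⌊(a₀+mₖ₊₁)/dₖ₊₁⌋:
  k=1: m=23, d=44, a=1
  k=2: m=21, d=3, a=14
  k=3: m=21, d=44, a=1
  k=4: m=23, d=1, a=46
d=1 and a=2a₀=46 at k=4, so the next step gives (m, d) = (23, 44) again — its k=1 value — and the period has length 4.

[23; 1, 14, 1, 46]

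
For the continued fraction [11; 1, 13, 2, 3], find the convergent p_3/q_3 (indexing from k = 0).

Using pₖ = aₖpₖ₋₁ + pₖ₋₂, qₖ = aₖqₖ₋₁ + qₖ₋₂ (with p₋₁=1, p₋₂=0, q₋₁=0, q₋₂=1):
  k=0: a=11, p=11, q=1
  k=1: a=1, p=12, q=1
  k=2: a=13, p=167, q=14
  k=3: a=2, p=346, q=29

346/29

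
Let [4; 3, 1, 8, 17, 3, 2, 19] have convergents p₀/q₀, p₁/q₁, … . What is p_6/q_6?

18148/4263

Using pₖ = aₖpₖ₋₁ + pₖ₋₂, qₖ = aₖqₖ₋₁ + qₖ₋₂ (with p₋₁=1, p₋₂=0, q₋₁=0, q₋₂=1):
  k=0: a=4, p=4, q=1
  k=1: a=3, p=13, q=3
  k=2: a=1, p=17, q=4
  k=3: a=8, p=149, q=35
  k=4: a=17, p=2550, q=599
  k=5: a=3, p=7799, q=1832
  k=6: a=2, p=18148, q=4263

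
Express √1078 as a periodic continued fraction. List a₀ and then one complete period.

[32; 1, 4, 1, 64]

a₀ = ⌊√1078⌋ = 32.
With m₀=0, d₀=1 and mₖ₊₁ = dₖaₖ − mₖ, dₖ₊₁ = (n − mₖ₊₁²)/dₖ, aₖ₊₁ = ⌊(a₀+mₖ₊₁)/dₖ₊₁⌋:
  k=1: m=32, d=54, a=1
  k=2: m=22, d=11, a=4
  k=3: m=22, d=54, a=1
  k=4: m=32, d=1, a=64
d=1 and a=2a₀=64 at k=4, so the next step gives (m, d) = (32, 54) again — its k=1 value — and the period has length 4.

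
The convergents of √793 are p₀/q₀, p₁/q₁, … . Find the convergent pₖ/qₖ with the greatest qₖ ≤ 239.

4393/156

√793 = [28; 6, 4, 6, 56, …] (period length 4).
Convergents:
  p_0/q_0 = 28/1
  p_1/q_1 = 169/6
  p_2/q_2 = 704/25
  p_3/q_3 = 4393/156
  p_4/q_4 = 246712/8761
q_3 = 156 ≤ 239 < 8761 = q_4, so the answer is 4393/156.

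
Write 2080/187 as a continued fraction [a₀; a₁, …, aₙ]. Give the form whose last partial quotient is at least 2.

2080 = 11×187 + 23
187 = 8×23 + 3
23 = 7×3 + 2
3 = 1×2 + 1
2 = 2×1 + 0  (stop)
So 2080/187 = [11; 8, 7, 1, 2].

[11; 8, 7, 1, 2]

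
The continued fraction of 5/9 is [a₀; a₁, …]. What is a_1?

1

5 = 0·9 + 5   →  a_0 = 0
9 = 1·5 + 4   →  a_1 = 1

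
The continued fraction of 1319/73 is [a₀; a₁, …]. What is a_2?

1

1319 = 18·73 + 5   →  a_0 = 18
73 = 14·5 + 3   →  a_1 = 14
5 = 1·3 + 2   →  a_2 = 1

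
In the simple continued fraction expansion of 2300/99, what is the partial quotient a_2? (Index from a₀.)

2300 = 23·99 + 23   →  a_0 = 23
99 = 4·23 + 7   →  a_1 = 4
23 = 3·7 + 2   →  a_2 = 3

3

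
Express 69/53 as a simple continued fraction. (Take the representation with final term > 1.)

[1; 3, 3, 5]

69 = 1*53 + 16
53 = 3*16 + 5
16 = 3*5 + 1
5 = 5*1 + 0  (stop)
So 69/53 = [1; 3, 3, 5].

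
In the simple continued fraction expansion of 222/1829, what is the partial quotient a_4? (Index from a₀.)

222 = 0·1829 + 222   →  a_0 = 0
1829 = 8·222 + 53   →  a_1 = 8
222 = 4·53 + 10   →  a_2 = 4
53 = 5·10 + 3   →  a_3 = 5
10 = 3·3 + 1   →  a_4 = 3

3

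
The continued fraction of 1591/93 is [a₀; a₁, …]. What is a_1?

9

1591 = 17·93 + 10   →  a_0 = 17
93 = 9·10 + 3   →  a_1 = 9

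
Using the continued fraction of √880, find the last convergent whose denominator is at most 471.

√880 = [29; 1, 1, 1, 58, …] (period length 4).
Convergents:
  p_0/q_0 = 29/1
  p_1/q_1 = 30/1
  p_2/q_2 = 59/2
  p_3/q_3 = 89/3
  p_4/q_4 = 5221/176
  p_5/q_5 = 5310/179
  p_6/q_6 = 10531/355
  p_7/q_7 = 15841/534
q_6 = 355 ≤ 471 < 534 = q_7, so the answer is 10531/355.

10531/355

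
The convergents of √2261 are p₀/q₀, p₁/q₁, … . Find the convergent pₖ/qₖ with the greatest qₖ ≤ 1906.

√2261 = [47; 1, 1, 4, 1, 1, 94, …] (period length 6).
Convergents:
  p_0/q_0 = 47/1
  p_1/q_1 = 48/1
  p_2/q_2 = 95/2
  p_3/q_3 = 428/9
  p_4/q_4 = 523/11
  p_5/q_5 = 951/20
  p_6/q_6 = 89917/1891
  p_7/q_7 = 90868/1911
q_6 = 1891 ≤ 1906 < 1911 = q_7, so the answer is 89917/1891.

89917/1891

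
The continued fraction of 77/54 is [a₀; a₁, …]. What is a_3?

77 = 1·54 + 23   →  a_0 = 1
54 = 2·23 + 8   →  a_1 = 2
23 = 2·8 + 7   →  a_2 = 2
8 = 1·7 + 1   →  a_3 = 1

1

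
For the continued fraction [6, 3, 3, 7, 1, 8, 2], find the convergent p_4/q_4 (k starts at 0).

523/83

Using pₖ = aₖpₖ₋₁ + pₖ₋₂, qₖ = aₖqₖ₋₁ + qₖ₋₂ (with p₋₁=1, p₋₂=0, q₋₁=0, q₋₂=1):
  k=0: a=6, p=6, q=1
  k=1: a=3, p=19, q=3
  k=2: a=3, p=63, q=10
  k=3: a=7, p=460, q=73
  k=4: a=1, p=523, q=83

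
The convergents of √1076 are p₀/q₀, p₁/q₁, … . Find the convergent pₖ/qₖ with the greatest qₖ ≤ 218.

2657/81

√1076 = [32; 1, 4, 16, 4, 1, 64, …] (period length 6).
Convergents:
  p_0/q_0 = 32/1
  p_1/q_1 = 33/1
  p_2/q_2 = 164/5
  p_3/q_3 = 2657/81
  p_4/q_4 = 10792/329
q_3 = 81 ≤ 218 < 329 = q_4, so the answer is 2657/81.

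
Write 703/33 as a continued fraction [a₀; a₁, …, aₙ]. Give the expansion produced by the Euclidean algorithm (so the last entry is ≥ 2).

[21; 3, 3, 3]

703 = 21×33 + 10
33 = 3×10 + 3
10 = 3×3 + 1
3 = 3×1 + 0  (stop)
So 703/33 = [21; 3, 3, 3].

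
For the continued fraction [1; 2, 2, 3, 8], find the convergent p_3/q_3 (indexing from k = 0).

24/17

Using pₖ = aₖpₖ₋₁ + pₖ₋₂, qₖ = aₖqₖ₋₁ + qₖ₋₂ (with p₋₁=1, p₋₂=0, q₋₁=0, q₋₂=1):
  k=0: a=1, p=1, q=1
  k=1: a=2, p=3, q=2
  k=2: a=2, p=7, q=5
  k=3: a=3, p=24, q=17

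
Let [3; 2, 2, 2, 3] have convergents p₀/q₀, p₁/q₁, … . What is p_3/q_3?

41/12

Using pₖ = aₖpₖ₋₁ + pₖ₋₂, qₖ = aₖqₖ₋₁ + qₖ₋₂ (with p₋₁=1, p₋₂=0, q₋₁=0, q₋₂=1):
  k=0: a=3, p=3, q=1
  k=1: a=2, p=7, q=2
  k=2: a=2, p=17, q=5
  k=3: a=2, p=41, q=12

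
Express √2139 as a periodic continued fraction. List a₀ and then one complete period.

a₀ = ⌊√2139⌋ = 46.
With m₀=0, d₀=1 and mₖ₊₁ = dₖaₖ − mₖ, dₖ₊₁ = (n − mₖ₊₁²)/dₖ, aₖ₊₁ = ⌊(a₀+mₖ₊₁)/dₖ₊₁⌋:
  k=1: m=46, d=23, a=4
  k=2: m=46, d=1, a=92
d=1 and a=2a₀=92 at k=2, so the next step gives (m, d) = (46, 23) again — its k=1 value — and the period has length 2.

[46; 4, 92]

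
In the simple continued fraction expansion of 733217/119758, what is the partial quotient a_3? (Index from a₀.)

10

733217 = 6·119758 + 14669   →  a_0 = 6
119758 = 8·14669 + 2406   →  a_1 = 8
14669 = 6·2406 + 233   →  a_2 = 6
2406 = 10·233 + 76   →  a_3 = 10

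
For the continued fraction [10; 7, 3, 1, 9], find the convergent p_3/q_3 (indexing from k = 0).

Using pₖ = aₖpₖ₋₁ + pₖ₋₂, qₖ = aₖqₖ₋₁ + qₖ₋₂ (with p₋₁=1, p₋₂=0, q₋₁=0, q₋₂=1):
  k=0: a=10, p=10, q=1
  k=1: a=7, p=71, q=7
  k=2: a=3, p=223, q=22
  k=3: a=1, p=294, q=29

294/29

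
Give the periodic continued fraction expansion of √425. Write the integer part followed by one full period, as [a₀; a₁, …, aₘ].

[20; 1, 1, 1, 1, 1, 1, 40]

a₀ = ⌊√425⌋ = 20.
With m₀=0, d₀=1 and mₖ₊₁ = dₖaₖ − mₖ, dₖ₊₁ = (n − mₖ₊₁²)/dₖ, aₖ₊₁ = ⌊(a₀+mₖ₊₁)/dₖ₊₁⌋:
  k=1: m=20, d=25, a=1
  k=2: m=5, d=16, a=1
  k=3: m=11, d=19, a=1
  k=4: m=8, d=19, a=1
  k=5: m=11, d=16, a=1
  k=6: m=5, d=25, a=1
  k=7: m=20, d=1, a=40
d=1 and a=2a₀=40 at k=7, so the next step gives (m, d) = (20, 25) again — its k=1 value — and the period has length 7.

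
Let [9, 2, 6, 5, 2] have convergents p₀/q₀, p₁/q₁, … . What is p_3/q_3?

634/67

Using pₖ = aₖpₖ₋₁ + pₖ₋₂, qₖ = aₖqₖ₋₁ + qₖ₋₂ (with p₋₁=1, p₋₂=0, q₋₁=0, q₋₂=1):
  k=0: a=9, p=9, q=1
  k=1: a=2, p=19, q=2
  k=2: a=6, p=123, q=13
  k=3: a=5, p=634, q=67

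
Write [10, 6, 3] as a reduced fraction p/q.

193/19

Fold from the inside: start with 3/1.
  6 + 1/3 = 19/3
  10 + 3/19 = 193/19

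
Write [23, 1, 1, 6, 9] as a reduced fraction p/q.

Using pₖ = aₖpₖ₋₁ + pₖ₋₂ and qₖ = aₖqₖ₋₁ + qₖ₋₂:
  k=0: a=23, p=23, q=1
  k=1: a=1, p=24, q=1
  k=2: a=1, p=47, q=2
  k=3: a=6, p=306, q=13
  k=4: a=9, p=2801, q=119

2801/119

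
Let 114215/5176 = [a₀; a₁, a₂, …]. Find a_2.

11

114215 = 22·5176 + 343   →  a_0 = 22
5176 = 15·343 + 31   →  a_1 = 15
343 = 11·31 + 2   →  a_2 = 11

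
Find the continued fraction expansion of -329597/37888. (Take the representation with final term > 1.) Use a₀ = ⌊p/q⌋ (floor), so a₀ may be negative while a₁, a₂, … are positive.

-329597 = -9×37888 + 11395
37888 = 3×11395 + 3703
11395 = 3×3703 + 286
3703 = 12×286 + 271
286 = 1×271 + 15
271 = 18×15 + 1
15 = 15×1 + 0  (stop)
So -329597/37888 = [-9; 3, 3, 12, 1, 18, 15].

[-9; 3, 3, 12, 1, 18, 15]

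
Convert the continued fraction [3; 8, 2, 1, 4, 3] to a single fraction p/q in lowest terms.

Using pₖ = aₖpₖ₋₁ + pₖ₋₂ and qₖ = aₖqₖ₋₁ + qₖ₋₂:
  k=0: a=3, p=3, q=1
  k=1: a=8, p=25, q=8
  k=2: a=2, p=53, q=17
  k=3: a=1, p=78, q=25
  k=4: a=4, p=365, q=117
  k=5: a=3, p=1173, q=376

1173/376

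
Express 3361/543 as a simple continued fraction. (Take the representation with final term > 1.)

3361 = 6*543 + 103
543 = 5*103 + 28
103 = 3*28 + 19
28 = 1*19 + 9
19 = 2*9 + 1
9 = 9*1 + 0  (stop)
So 3361/543 = [6; 5, 3, 1, 2, 9].

[6; 5, 3, 1, 2, 9]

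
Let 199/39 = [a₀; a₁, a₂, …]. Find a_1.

199 = 5·39 + 4   →  a_0 = 5
39 = 9·4 + 3   →  a_1 = 9

9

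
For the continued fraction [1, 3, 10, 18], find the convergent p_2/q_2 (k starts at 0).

41/31

Using pₖ = aₖpₖ₋₁ + pₖ₋₂, qₖ = aₖqₖ₋₁ + qₖ₋₂ (with p₋₁=1, p₋₂=0, q₋₁=0, q₋₂=1):
  k=0: a=1, p=1, q=1
  k=1: a=3, p=4, q=3
  k=2: a=10, p=41, q=31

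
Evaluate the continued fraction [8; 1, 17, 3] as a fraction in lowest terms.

492/55

Fold from the inside: start with 3/1.
  17 + 1/3 = 52/3
  1 + 3/52 = 55/52
  8 + 52/55 = 492/55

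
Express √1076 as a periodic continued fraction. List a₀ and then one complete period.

a₀ = ⌊√1076⌋ = 32.
With m₀=0, d₀=1 and mₖ₊₁ = dₖaₖ − mₖ, dₖ₊₁ = (n − mₖ₊₁²)/dₖ, aₖ₊₁ = ⌊(a₀+mₖ₊₁)/dₖ₊₁⌋:
  k=1: m=32, d=52, a=1
  k=2: m=20, d=13, a=4
  k=3: m=32, d=4, a=16
  k=4: m=32, d=13, a=4
  k=5: m=20, d=52, a=1
  k=6: m=32, d=1, a=64
d=1 and a=2a₀=64 at k=6, so the next step gives (m, d) = (32, 52) again — its k=1 value — and the period has length 6.

[32; 1, 4, 16, 4, 1, 64]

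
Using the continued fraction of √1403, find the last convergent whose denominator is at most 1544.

34123/911

√1403 = [37; 2, 5, 3, 1, 3, 5, 2, 74, …] (period length 8).
Convergents:
  p_0/q_0 = 37/1
  p_1/q_1 = 75/2
  p_2/q_2 = 412/11
  p_3/q_3 = 1311/35
  p_4/q_4 = 1723/46
  p_5/q_5 = 6480/173
  p_6/q_6 = 34123/911
  p_7/q_7 = 74726/1995
q_6 = 911 ≤ 1544 < 1995 = q_7, so the answer is 34123/911.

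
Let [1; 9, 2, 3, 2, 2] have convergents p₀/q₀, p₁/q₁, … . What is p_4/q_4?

167/151

Using pₖ = aₖpₖ₋₁ + pₖ₋₂, qₖ = aₖqₖ₋₁ + qₖ₋₂ (with p₋₁=1, p₋₂=0, q₋₁=0, q₋₂=1):
  k=0: a=1, p=1, q=1
  k=1: a=9, p=10, q=9
  k=2: a=2, p=21, q=19
  k=3: a=3, p=73, q=66
  k=4: a=2, p=167, q=151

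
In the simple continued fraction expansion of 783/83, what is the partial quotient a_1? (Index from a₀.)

2

783 = 9·83 + 36   →  a_0 = 9
83 = 2·36 + 11   →  a_1 = 2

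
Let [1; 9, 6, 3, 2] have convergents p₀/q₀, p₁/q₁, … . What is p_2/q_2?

61/55

Using pₖ = aₖpₖ₋₁ + pₖ₋₂, qₖ = aₖqₖ₋₁ + qₖ₋₂ (with p₋₁=1, p₋₂=0, q₋₁=0, q₋₂=1):
  k=0: a=1, p=1, q=1
  k=1: a=9, p=10, q=9
  k=2: a=6, p=61, q=55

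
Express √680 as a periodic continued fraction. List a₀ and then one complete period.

a₀ = ⌊√680⌋ = 26.
With m₀=0, d₀=1 and mₖ₊₁ = dₖaₖ − mₖ, dₖ₊₁ = (n − mₖ₊₁²)/dₖ, aₖ₊₁ = ⌊(a₀+mₖ₊₁)/dₖ₊₁⌋:
  k=1: m=26, d=4, a=13
  k=2: m=26, d=1, a=52
d=1 and a=2a₀=52 at k=2, so the next step gives (m, d) = (26, 4) again — its k=1 value — and the period has length 2.

[26; 13, 52]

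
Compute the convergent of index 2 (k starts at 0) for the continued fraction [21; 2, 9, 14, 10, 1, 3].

408/19

Using pₖ = aₖpₖ₋₁ + pₖ₋₂, qₖ = aₖqₖ₋₁ + qₖ₋₂ (with p₋₁=1, p₋₂=0, q₋₁=0, q₋₂=1):
  k=0: a=21, p=21, q=1
  k=1: a=2, p=43, q=2
  k=2: a=9, p=408, q=19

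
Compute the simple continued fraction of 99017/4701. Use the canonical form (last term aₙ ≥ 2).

[21; 15, 1, 7, 2, 5, 3]

99017 = 21×4701 + 296
4701 = 15×296 + 261
296 = 1×261 + 35
261 = 7×35 + 16
35 = 2×16 + 3
16 = 5×3 + 1
3 = 3×1 + 0  (stop)
So 99017/4701 = [21; 15, 1, 7, 2, 5, 3].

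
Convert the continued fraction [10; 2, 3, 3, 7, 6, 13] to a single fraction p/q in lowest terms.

141607/13571

Fold from the inside: start with 13/1.
  6 + 1/13 = 79/13
  7 + 13/79 = 566/79
  3 + 79/566 = 1777/566
  3 + 566/1777 = 5897/1777
  2 + 1777/5897 = 13571/5897
  10 + 5897/13571 = 141607/13571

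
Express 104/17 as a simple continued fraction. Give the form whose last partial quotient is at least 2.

104 = 6*17 + 2
17 = 8*2 + 1
2 = 2*1 + 0  (stop)
So 104/17 = [6; 8, 2].

[6; 8, 2]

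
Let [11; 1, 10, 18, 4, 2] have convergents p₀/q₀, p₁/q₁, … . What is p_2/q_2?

131/11

Using pₖ = aₖpₖ₋₁ + pₖ₋₂, qₖ = aₖqₖ₋₁ + qₖ₋₂ (with p₋₁=1, p₋₂=0, q₋₁=0, q₋₂=1):
  k=0: a=11, p=11, q=1
  k=1: a=1, p=12, q=1
  k=2: a=10, p=131, q=11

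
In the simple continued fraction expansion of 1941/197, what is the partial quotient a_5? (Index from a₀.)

1

1941 = 9·197 + 168   →  a_0 = 9
197 = 1·168 + 29   →  a_1 = 1
168 = 5·29 + 23   →  a_2 = 5
29 = 1·23 + 6   →  a_3 = 1
23 = 3·6 + 5   →  a_4 = 3
6 = 1·5 + 1   →  a_5 = 1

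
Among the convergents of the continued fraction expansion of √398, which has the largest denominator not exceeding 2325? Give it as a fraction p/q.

√398 = [19; 1, 18, 1, 38, …] (period length 4).
Convergents:
  p_0/q_0 = 19/1
  p_1/q_1 = 20/1
  p_2/q_2 = 379/19
  p_3/q_3 = 399/20
  p_4/q_4 = 15541/779
  p_5/q_5 = 15940/799
  p_6/q_6 = 302461/15161
q_5 = 799 ≤ 2325 < 15161 = q_6, so the answer is 15940/799.

15940/799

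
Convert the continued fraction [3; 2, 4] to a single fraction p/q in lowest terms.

Fold from the inside: start with 4/1.
  2 + 1/4 = 9/4
  3 + 4/9 = 31/9

31/9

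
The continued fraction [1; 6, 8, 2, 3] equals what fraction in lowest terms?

Using pₖ = aₖpₖ₋₁ + pₖ₋₂ and qₖ = aₖqₖ₋₁ + qₖ₋₂:
  k=0: a=1, p=1, q=1
  k=1: a=6, p=7, q=6
  k=2: a=8, p=57, q=49
  k=3: a=2, p=121, q=104
  k=4: a=3, p=420, q=361

420/361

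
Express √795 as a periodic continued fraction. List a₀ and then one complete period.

a₀ = ⌊√795⌋ = 28.
With m₀=0, d₀=1 and mₖ₊₁ = dₖaₖ − mₖ, dₖ₊₁ = (n − mₖ₊₁²)/dₖ, aₖ₊₁ = ⌊(a₀+mₖ₊₁)/dₖ₊₁⌋:
  k=1: m=28, d=11, a=5
  k=2: m=27, d=6, a=9
  k=3: m=27, d=11, a=5
  k=4: m=28, d=1, a=56
d=1 and a=2a₀=56 at k=4, so the next step gives (m, d) = (28, 11) again — its k=1 value — and the period has length 4.

[28; 5, 9, 5, 56]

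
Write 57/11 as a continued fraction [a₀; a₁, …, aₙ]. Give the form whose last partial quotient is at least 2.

57 = 5·11 + 2
11 = 5·2 + 1
2 = 2·1 + 0  (stop)
So 57/11 = [5; 5, 2].

[5; 5, 2]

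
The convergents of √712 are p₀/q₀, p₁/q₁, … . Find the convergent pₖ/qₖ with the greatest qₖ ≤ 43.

1094/41

√712 = [26; 1, 2, 6, 2, 1, 52, …] (period length 6).
Convergents:
  p_0/q_0 = 26/1
  p_1/q_1 = 27/1
  p_2/q_2 = 80/3
  p_3/q_3 = 507/19
  p_4/q_4 = 1094/41
  p_5/q_5 = 1601/60
q_4 = 41 ≤ 43 < 60 = q_5, so the answer is 1094/41.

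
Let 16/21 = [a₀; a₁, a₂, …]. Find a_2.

3

16 = 0·21 + 16   →  a_0 = 0
21 = 1·16 + 5   →  a_1 = 1
16 = 3·5 + 1   →  a_2 = 3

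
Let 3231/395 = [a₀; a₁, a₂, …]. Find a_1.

3231 = 8·395 + 71   →  a_0 = 8
395 = 5·71 + 40   →  a_1 = 5

5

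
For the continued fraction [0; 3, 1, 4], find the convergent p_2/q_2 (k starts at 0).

Using pₖ = aₖpₖ₋₁ + pₖ₋₂, qₖ = aₖqₖ₋₁ + qₖ₋₂ (with p₋₁=1, p₋₂=0, q₋₁=0, q₋₂=1):
  k=0: a=0, p=0, q=1
  k=1: a=3, p=1, q=3
  k=2: a=1, p=1, q=4

1/4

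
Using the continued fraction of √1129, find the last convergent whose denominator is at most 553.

11357/338

√1129 = [33; 1, 1, 1, 1, 66, …] (period length 5).
Convergents:
  p_0/q_0 = 33/1
  p_1/q_1 = 34/1
  p_2/q_2 = 67/2
  p_3/q_3 = 101/3
  p_4/q_4 = 168/5
  p_5/q_5 = 11189/333
  p_6/q_6 = 11357/338
  p_7/q_7 = 22546/671
q_6 = 338 ≤ 553 < 671 = q_7, so the answer is 11357/338.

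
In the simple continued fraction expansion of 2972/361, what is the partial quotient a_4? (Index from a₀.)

2972 = 8·361 + 84   →  a_0 = 8
361 = 4·84 + 25   →  a_1 = 4
84 = 3·25 + 9   →  a_2 = 3
25 = 2·9 + 7   →  a_3 = 2
9 = 1·7 + 2   →  a_4 = 1

1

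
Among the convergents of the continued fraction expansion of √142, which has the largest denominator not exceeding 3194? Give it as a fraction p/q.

√142 = [11; 1, 10, 1, 22, …] (period length 4).
Convergents:
  p_0/q_0 = 11/1
  p_1/q_1 = 12/1
  p_2/q_2 = 131/11
  p_3/q_3 = 143/12
  p_4/q_4 = 3277/275
  p_5/q_5 = 3420/287
  p_6/q_6 = 37477/3145
  p_7/q_7 = 40897/3432
q_6 = 3145 ≤ 3194 < 3432 = q_7, so the answer is 37477/3145.

37477/3145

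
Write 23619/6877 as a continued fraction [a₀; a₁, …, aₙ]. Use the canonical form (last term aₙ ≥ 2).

23619 = 3·6877 + 2988
6877 = 2·2988 + 901
2988 = 3·901 + 285
901 = 3·285 + 46
285 = 6·46 + 9
46 = 5·9 + 1
9 = 9·1 + 0  (stop)
So 23619/6877 = [3; 2, 3, 3, 6, 5, 9].

[3; 2, 3, 3, 6, 5, 9]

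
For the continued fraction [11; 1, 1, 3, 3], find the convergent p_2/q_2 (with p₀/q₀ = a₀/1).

Using pₖ = aₖpₖ₋₁ + pₖ₋₂, qₖ = aₖqₖ₋₁ + qₖ₋₂ (with p₋₁=1, p₋₂=0, q₋₁=0, q₋₂=1):
  k=0: a=11, p=11, q=1
  k=1: a=1, p=12, q=1
  k=2: a=1, p=23, q=2

23/2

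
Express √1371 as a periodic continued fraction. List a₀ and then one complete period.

a₀ = ⌊√1371⌋ = 37.
With m₀=0, d₀=1 and mₖ₊₁ = dₖaₖ − mₖ, dₖ₊₁ = (n − mₖ₊₁²)/dₖ, aₖ₊₁ = ⌊(a₀+mₖ₊₁)/dₖ₊₁⌋:
  k=1: m=37, d=2, a=37
  k=2: m=37, d=1, a=74
d=1 and a=2a₀=74 at k=2, so the next step gives (m, d) = (37, 2) again — its k=1 value — and the period has length 2.

[37; 37, 74]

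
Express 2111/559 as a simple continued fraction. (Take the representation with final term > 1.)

2111 = 3*559 + 434
559 = 1*434 + 125
434 = 3*125 + 59
125 = 2*59 + 7
59 = 8*7 + 3
7 = 2*3 + 1
3 = 3*1 + 0  (stop)
So 2111/559 = [3; 1, 3, 2, 8, 2, 3].

[3; 1, 3, 2, 8, 2, 3]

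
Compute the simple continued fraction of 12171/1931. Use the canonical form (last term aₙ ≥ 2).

12171 = 6·1931 + 585
1931 = 3·585 + 176
585 = 3·176 + 57
176 = 3·57 + 5
57 = 11·5 + 2
5 = 2·2 + 1
2 = 2·1 + 0  (stop)
So 12171/1931 = [6; 3, 3, 3, 11, 2, 2].

[6; 3, 3, 3, 11, 2, 2]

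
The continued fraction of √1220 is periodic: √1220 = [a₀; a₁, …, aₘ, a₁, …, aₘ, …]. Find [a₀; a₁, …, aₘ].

[34; 1, 12, 1, 68]

a₀ = ⌊√1220⌋ = 34.
With m₀=0, d₀=1 and mₖ₊₁ = dₖaₖ − mₖ, dₖ₊₁ = (n − mₖ₊₁²)/dₖ, aₖ₊₁ = ⌊(a₀+mₖ₊₁)/dₖ₊₁⌋:
  k=1: m=34, d=64, a=1
  k=2: m=30, d=5, a=12
  k=3: m=30, d=64, a=1
  k=4: m=34, d=1, a=68
d=1 and a=2a₀=68 at k=4, so the next step gives (m, d) = (34, 64) again — its k=1 value — and the period has length 4.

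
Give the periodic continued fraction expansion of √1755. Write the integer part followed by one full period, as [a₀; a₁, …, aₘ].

a₀ = ⌊√1755⌋ = 41.
With m₀=0, d₀=1 and mₖ₊₁ = dₖaₖ − mₖ, dₖ₊₁ = (n − mₖ₊₁²)/dₖ, aₖ₊₁ = ⌊(a₀+mₖ₊₁)/dₖ₊₁⌋:
  k=1: m=41, d=74, a=1
  k=2: m=33, d=9, a=8
  k=3: m=39, d=26, a=3
  k=4: m=39, d=9, a=8
  k=5: m=33, d=74, a=1
  k=6: m=41, d=1, a=82
d=1 and a=2a₀=82 at k=6, so the next step gives (m, d) = (41, 74) again — its k=1 value — and the period has length 6.

[41; 1, 8, 3, 8, 1, 82]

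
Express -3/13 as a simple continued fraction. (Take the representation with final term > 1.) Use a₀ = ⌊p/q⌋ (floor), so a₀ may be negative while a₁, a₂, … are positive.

-3 = -1*13 + 10
13 = 1*10 + 3
10 = 3*3 + 1
3 = 3*1 + 0  (stop)
So -3/13 = [-1; 1, 3, 3].

[-1; 1, 3, 3]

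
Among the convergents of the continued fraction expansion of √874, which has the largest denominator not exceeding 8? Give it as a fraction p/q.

√874 = [29; 1, 1, 3, 2, 3, 1, 1, 58, …] (period length 8).
Convergents:
  p_0/q_0 = 29/1
  p_1/q_1 = 30/1
  p_2/q_2 = 59/2
  p_3/q_3 = 207/7
  p_4/q_4 = 473/16
q_3 = 7 ≤ 8 < 16 = q_4, so the answer is 207/7.

207/7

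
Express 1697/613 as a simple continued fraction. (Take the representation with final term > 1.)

1697 = 2·613 + 471
613 = 1·471 + 142
471 = 3·142 + 45
142 = 3·45 + 7
45 = 6·7 + 3
7 = 2·3 + 1
3 = 3·1 + 0  (stop)
So 1697/613 = [2; 1, 3, 3, 6, 2, 3].

[2; 1, 3, 3, 6, 2, 3]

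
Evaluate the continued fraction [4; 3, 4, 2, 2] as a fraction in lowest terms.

Using pₖ = aₖpₖ₋₁ + pₖ₋₂ and qₖ = aₖqₖ₋₁ + qₖ₋₂:
  k=0: a=4, p=4, q=1
  k=1: a=3, p=13, q=3
  k=2: a=4, p=56, q=13
  k=3: a=2, p=125, q=29
  k=4: a=2, p=306, q=71

306/71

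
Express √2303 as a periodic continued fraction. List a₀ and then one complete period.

a₀ = ⌊√2303⌋ = 47.
With m₀=0, d₀=1 and mₖ₊₁ = dₖaₖ − mₖ, dₖ₊₁ = (n − mₖ₊₁²)/dₖ, aₖ₊₁ = ⌊(a₀+mₖ₊₁)/dₖ₊₁⌋:
  k=1: m=47, d=94, a=1
  k=2: m=47, d=1, a=94
d=1 and a=2a₀=94 at k=2, so the next step gives (m, d) = (47, 94) again — its k=1 value — and the period has length 2.

[47; 1, 94]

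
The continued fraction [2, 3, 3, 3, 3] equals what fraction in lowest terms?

Using pₖ = aₖpₖ₋₁ + pₖ₋₂ and qₖ = aₖqₖ₋₁ + qₖ₋₂:
  k=0: a=2, p=2, q=1
  k=1: a=3, p=7, q=3
  k=2: a=3, p=23, q=10
  k=3: a=3, p=76, q=33
  k=4: a=3, p=251, q=109

251/109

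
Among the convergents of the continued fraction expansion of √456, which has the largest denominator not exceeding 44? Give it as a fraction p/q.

√456 = [21; 2, 1, 4, 1, 2, 42, …] (period length 6).
Convergents:
  p_0/q_0 = 21/1
  p_1/q_1 = 43/2
  p_2/q_2 = 64/3
  p_3/q_3 = 299/14
  p_4/q_4 = 363/17
  p_5/q_5 = 1025/48
q_4 = 17 ≤ 44 < 48 = q_5, so the answer is 363/17.

363/17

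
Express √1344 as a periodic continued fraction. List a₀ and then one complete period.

a₀ = ⌊√1344⌋ = 36.

[36; 1, 1, 1, 17, 1, 1, 1, 72]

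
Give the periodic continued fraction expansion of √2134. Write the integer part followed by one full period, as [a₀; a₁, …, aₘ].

[46; 5, 8, 5, 92]

a₀ = ⌊√2134⌋ = 46.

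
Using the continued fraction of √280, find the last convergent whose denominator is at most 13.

√280 = [16; 1, 2, 1, 2, 1, 32, …] (period length 6).
Convergents:
  p_0/q_0 = 16/1
  p_1/q_1 = 17/1
  p_2/q_2 = 50/3
  p_3/q_3 = 67/4
  p_4/q_4 = 184/11
  p_5/q_5 = 251/15
q_4 = 11 ≤ 13 < 15 = q_5, so the answer is 184/11.

184/11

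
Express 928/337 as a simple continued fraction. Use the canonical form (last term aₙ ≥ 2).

[2; 1, 3, 16, 1, 1, 2]

928 = 2*337 + 254
337 = 1*254 + 83
254 = 3*83 + 5
83 = 16*5 + 3
5 = 1*3 + 2
3 = 1*2 + 1
2 = 2*1 + 0  (stop)
So 928/337 = [2; 1, 3, 16, 1, 1, 2].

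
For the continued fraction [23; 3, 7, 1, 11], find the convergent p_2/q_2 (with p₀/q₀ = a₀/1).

Using pₖ = aₖpₖ₋₁ + pₖ₋₂, qₖ = aₖqₖ₋₁ + qₖ₋₂ (with p₋₁=1, p₋₂=0, q₋₁=0, q₋₂=1):
  k=0: a=23, p=23, q=1
  k=1: a=3, p=70, q=3
  k=2: a=7, p=513, q=22

513/22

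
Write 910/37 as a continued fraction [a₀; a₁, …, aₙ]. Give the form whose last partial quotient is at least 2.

[24; 1, 1, 2, 7]

910 = 24*37 + 22
37 = 1*22 + 15
22 = 1*15 + 7
15 = 2*7 + 1
7 = 7*1 + 0  (stop)
So 910/37 = [24; 1, 1, 2, 7].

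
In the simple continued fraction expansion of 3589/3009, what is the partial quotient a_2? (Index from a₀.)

5

3589 = 1·3009 + 580   →  a_0 = 1
3009 = 5·580 + 109   →  a_1 = 5
580 = 5·109 + 35   →  a_2 = 5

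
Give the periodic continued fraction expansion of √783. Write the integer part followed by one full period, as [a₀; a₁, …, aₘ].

[27; 1, 54]

a₀ = ⌊√783⌋ = 27.
With m₀=0, d₀=1 and mₖ₊₁ = dₖaₖ − mₖ, dₖ₊₁ = (n − mₖ₊₁²)/dₖ, aₖ₊₁ = ⌊(a₀+mₖ₊₁)/dₖ₊₁⌋:
  k=1: m=27, d=54, a=1
  k=2: m=27, d=1, a=54
d=1 and a=2a₀=54 at k=2, so the next step gives (m, d) = (27, 54) again — its k=1 value — and the period has length 2.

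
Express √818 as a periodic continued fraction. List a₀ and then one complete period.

a₀ = ⌊√818⌋ = 28.
With m₀=0, d₀=1 and mₖ₊₁ = dₖaₖ − mₖ, dₖ₊₁ = (n − mₖ₊₁²)/dₖ, aₖ₊₁ = ⌊(a₀+mₖ₊₁)/dₖ₊₁⌋:
  k=1: m=28, d=34, a=1
  k=2: m=6, d=23, a=1
  k=3: m=17, d=23, a=1
  k=4: m=6, d=34, a=1
  k=5: m=28, d=1, a=56
d=1 and a=2a₀=56 at k=5, so the next step gives (m, d) = (28, 34) again — its k=1 value — and the period has length 5.

[28; 1, 1, 1, 1, 56]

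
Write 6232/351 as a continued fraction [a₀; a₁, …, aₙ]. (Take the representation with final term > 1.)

[17; 1, 3, 12, 3, 2]

6232 = 17×351 + 265
351 = 1×265 + 86
265 = 3×86 + 7
86 = 12×7 + 2
7 = 3×2 + 1
2 = 2×1 + 0  (stop)
So 6232/351 = [17; 1, 3, 12, 3, 2].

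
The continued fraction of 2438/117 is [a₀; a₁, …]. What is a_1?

1

2438 = 20·117 + 98   →  a_0 = 20
117 = 1·98 + 19   →  a_1 = 1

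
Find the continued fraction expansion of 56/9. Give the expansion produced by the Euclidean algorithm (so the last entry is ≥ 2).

[6; 4, 2]

56 = 6·9 + 2
9 = 4·2 + 1
2 = 2·1 + 0  (stop)
So 56/9 = [6; 4, 2].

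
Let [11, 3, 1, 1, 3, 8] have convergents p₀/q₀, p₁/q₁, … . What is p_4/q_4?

282/25

Using pₖ = aₖpₖ₋₁ + pₖ₋₂, qₖ = aₖqₖ₋₁ + qₖ₋₂ (with p₋₁=1, p₋₂=0, q₋₁=0, q₋₂=1):
  k=0: a=11, p=11, q=1
  k=1: a=3, p=34, q=3
  k=2: a=1, p=45, q=4
  k=3: a=1, p=79, q=7
  k=4: a=3, p=282, q=25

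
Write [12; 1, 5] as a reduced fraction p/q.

Using pₖ = aₖpₖ₋₁ + pₖ₋₂ and qₖ = aₖqₖ₋₁ + qₖ₋₂:
  k=0: a=12, p=12, q=1
  k=1: a=1, p=13, q=1
  k=2: a=5, p=77, q=6

77/6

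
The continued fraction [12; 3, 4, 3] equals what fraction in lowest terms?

Using pₖ = aₖpₖ₋₁ + pₖ₋₂ and qₖ = aₖqₖ₋₁ + qₖ₋₂:
  k=0: a=12, p=12, q=1
  k=1: a=3, p=37, q=3
  k=2: a=4, p=160, q=13
  k=3: a=3, p=517, q=42

517/42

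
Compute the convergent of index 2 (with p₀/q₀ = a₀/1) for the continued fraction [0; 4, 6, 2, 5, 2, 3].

Using pₖ = aₖpₖ₋₁ + pₖ₋₂, qₖ = aₖqₖ₋₁ + qₖ₋₂ (with p₋₁=1, p₋₂=0, q₋₁=0, q₋₂=1):
  k=0: a=0, p=0, q=1
  k=1: a=4, p=1, q=4
  k=2: a=6, p=6, q=25

6/25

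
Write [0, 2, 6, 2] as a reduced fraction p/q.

13/28

Fold from the inside: start with 2/1.
  6 + 1/2 = 13/2
  2 + 2/13 = 28/13
  0 + 13/28 = 13/28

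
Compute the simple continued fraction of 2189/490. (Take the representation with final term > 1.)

[4; 2, 7, 6, 2, 2]

2189 = 4*490 + 229
490 = 2*229 + 32
229 = 7*32 + 5
32 = 6*5 + 2
5 = 2*2 + 1
2 = 2*1 + 0  (stop)
So 2189/490 = [4; 2, 7, 6, 2, 2].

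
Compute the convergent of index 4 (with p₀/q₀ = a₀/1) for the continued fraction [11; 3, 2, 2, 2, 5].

Using pₖ = aₖpₖ₋₁ + pₖ₋₂, qₖ = aₖqₖ₋₁ + qₖ₋₂ (with p₋₁=1, p₋₂=0, q₋₁=0, q₋₂=1):
  k=0: a=11, p=11, q=1
  k=1: a=3, p=34, q=3
  k=2: a=2, p=79, q=7
  k=3: a=2, p=192, q=17
  k=4: a=2, p=463, q=41

463/41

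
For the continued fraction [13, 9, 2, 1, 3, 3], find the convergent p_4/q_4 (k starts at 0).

Using pₖ = aₖpₖ₋₁ + pₖ₋₂, qₖ = aₖqₖ₋₁ + qₖ₋₂ (with p₋₁=1, p₋₂=0, q₋₁=0, q₋₂=1):
  k=0: a=13, p=13, q=1
  k=1: a=9, p=118, q=9
  k=2: a=2, p=249, q=19
  k=3: a=1, p=367, q=28
  k=4: a=3, p=1350, q=103

1350/103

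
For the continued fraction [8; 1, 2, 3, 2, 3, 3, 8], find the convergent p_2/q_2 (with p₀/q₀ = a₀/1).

26/3

Using pₖ = aₖpₖ₋₁ + pₖ₋₂, qₖ = aₖqₖ₋₁ + qₖ₋₂ (with p₋₁=1, p₋₂=0, q₋₁=0, q₋₂=1):
  k=0: a=8, p=8, q=1
  k=1: a=1, p=9, q=1
  k=2: a=2, p=26, q=3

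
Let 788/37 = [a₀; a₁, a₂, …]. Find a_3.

1

788 = 21·37 + 11   →  a_0 = 21
37 = 3·11 + 4   →  a_1 = 3
11 = 2·4 + 3   →  a_2 = 2
4 = 1·3 + 1   →  a_3 = 1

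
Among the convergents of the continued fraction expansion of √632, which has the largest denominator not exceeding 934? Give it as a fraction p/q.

√632 = [25; 7, 6, 7, 50, …] (period length 4).
Convergents:
  p_0/q_0 = 25/1
  p_1/q_1 = 176/7
  p_2/q_2 = 1081/43
  p_3/q_3 = 7743/308
  p_4/q_4 = 388231/15443
q_3 = 308 ≤ 934 < 15443 = q_4, so the answer is 7743/308.

7743/308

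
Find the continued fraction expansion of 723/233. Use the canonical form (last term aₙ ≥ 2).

[3; 9, 1, 2, 2, 3]

723 = 3×233 + 24
233 = 9×24 + 17
24 = 1×17 + 7
17 = 2×7 + 3
7 = 2×3 + 1
3 = 3×1 + 0  (stop)
So 723/233 = [3; 9, 1, 2, 2, 3].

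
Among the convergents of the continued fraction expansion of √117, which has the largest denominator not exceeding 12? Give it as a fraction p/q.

√117 = [10; 1, 4, 2, 4, 1, 20, …] (period length 6).
Convergents:
  p_0/q_0 = 10/1
  p_1/q_1 = 11/1
  p_2/q_2 = 54/5
  p_3/q_3 = 119/11
  p_4/q_4 = 530/49
q_3 = 11 ≤ 12 < 49 = q_4, so the answer is 119/11.

119/11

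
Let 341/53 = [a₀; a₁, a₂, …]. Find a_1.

341 = 6·53 + 23   →  a_0 = 6
53 = 2·23 + 7   →  a_1 = 2

2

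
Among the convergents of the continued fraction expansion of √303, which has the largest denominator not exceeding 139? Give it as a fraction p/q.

√303 = [17; 2, 2, 5, 2, 2, 34, …] (period length 6).
Convergents:
  p_0/q_0 = 17/1
  p_1/q_1 = 35/2
  p_2/q_2 = 87/5
  p_3/q_3 = 470/27
  p_4/q_4 = 1027/59
  p_5/q_5 = 2524/145
q_4 = 59 ≤ 139 < 145 = q_5, so the answer is 1027/59.

1027/59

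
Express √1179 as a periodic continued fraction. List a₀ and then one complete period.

a₀ = ⌊√1179⌋ = 34.
With m₀=0, d₀=1 and mₖ₊₁ = dₖaₖ − mₖ, dₖ₊₁ = (n − mₖ₊₁²)/dₖ, aₖ₊₁ = ⌊(a₀+mₖ₊₁)/dₖ₊₁⌋:
  k=1: m=34, d=23, a=2
  k=2: m=12, d=45, a=1
  k=3: m=33, d=2, a=33
  k=4: m=33, d=45, a=1
  k=5: m=12, d=23, a=2
  k=6: m=34, d=1, a=68
d=1 and a=2a₀=68 at k=6, so the next step gives (m, d) = (34, 23) again — its k=1 value — and the period has length 6.

[34; 2, 1, 33, 1, 2, 68]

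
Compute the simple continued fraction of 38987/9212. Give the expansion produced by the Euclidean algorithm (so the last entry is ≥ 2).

[4; 4, 3, 3, 1, 5, 9, 3]

38987 = 4*9212 + 2139
9212 = 4*2139 + 656
2139 = 3*656 + 171
656 = 3*171 + 143
171 = 1*143 + 28
143 = 5*28 + 3
28 = 9*3 + 1
3 = 3*1 + 0  (stop)
So 38987/9212 = [4; 4, 3, 3, 1, 5, 9, 3].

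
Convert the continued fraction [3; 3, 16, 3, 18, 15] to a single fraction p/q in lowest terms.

137674/41385

Fold from the inside: start with 15/1.
  18 + 1/15 = 271/15
  3 + 15/271 = 828/271
  16 + 271/828 = 13519/828
  3 + 828/13519 = 41385/13519
  3 + 13519/41385 = 137674/41385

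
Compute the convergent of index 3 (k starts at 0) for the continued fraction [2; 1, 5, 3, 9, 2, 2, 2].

54/19

Using pₖ = aₖpₖ₋₁ + pₖ₋₂, qₖ = aₖqₖ₋₁ + qₖ₋₂ (with p₋₁=1, p₋₂=0, q₋₁=0, q₋₂=1):
  k=0: a=2, p=2, q=1
  k=1: a=1, p=3, q=1
  k=2: a=5, p=17, q=6
  k=3: a=3, p=54, q=19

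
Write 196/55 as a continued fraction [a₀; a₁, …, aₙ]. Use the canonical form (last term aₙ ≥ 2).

196 = 3*55 + 31
55 = 1*31 + 24
31 = 1*24 + 7
24 = 3*7 + 3
7 = 2*3 + 1
3 = 3*1 + 0  (stop)
So 196/55 = [3; 1, 1, 3, 2, 3].

[3; 1, 1, 3, 2, 3]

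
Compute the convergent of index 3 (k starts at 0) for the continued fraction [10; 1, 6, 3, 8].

239/22

Using pₖ = aₖpₖ₋₁ + pₖ₋₂, qₖ = aₖqₖ₋₁ + qₖ₋₂ (with p₋₁=1, p₋₂=0, q₋₁=0, q₋₂=1):
  k=0: a=10, p=10, q=1
  k=1: a=1, p=11, q=1
  k=2: a=6, p=76, q=7
  k=3: a=3, p=239, q=22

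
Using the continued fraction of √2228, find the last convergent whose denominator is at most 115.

√2228 = [47; 4, 1, 22, 1, 4, 94, …] (period length 6).
Convergents:
  p_0/q_0 = 47/1
  p_1/q_1 = 189/4
  p_2/q_2 = 236/5
  p_3/q_3 = 5381/114
  p_4/q_4 = 5617/119
q_3 = 114 ≤ 115 < 119 = q_4, so the answer is 5381/114.

5381/114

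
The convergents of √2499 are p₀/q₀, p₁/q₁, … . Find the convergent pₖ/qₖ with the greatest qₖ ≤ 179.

4999/100

√2499 = [49; 1, 98, …] (period length 2).
Convergents:
  p_0/q_0 = 49/1
  p_1/q_1 = 50/1
  p_2/q_2 = 4949/99
  p_3/q_3 = 4999/100
  p_4/q_4 = 494851/9899
q_3 = 100 ≤ 179 < 9899 = q_4, so the answer is 4999/100.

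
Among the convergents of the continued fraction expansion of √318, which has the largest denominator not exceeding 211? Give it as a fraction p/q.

√318 = [17; 1, 4, 1, 34, …] (period length 4).
Convergents:
  p_0/q_0 = 17/1
  p_1/q_1 = 18/1
  p_2/q_2 = 89/5
  p_3/q_3 = 107/6
  p_4/q_4 = 3727/209
  p_5/q_5 = 3834/215
q_4 = 209 ≤ 211 < 215 = q_5, so the answer is 3727/209.

3727/209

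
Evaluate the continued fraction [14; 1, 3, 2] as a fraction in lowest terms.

133/9

Fold from the inside: start with 2/1.
  3 + 1/2 = 7/2
  1 + 2/7 = 9/7
  14 + 7/9 = 133/9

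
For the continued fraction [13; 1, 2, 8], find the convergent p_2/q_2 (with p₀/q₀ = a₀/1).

41/3

Using pₖ = aₖpₖ₋₁ + pₖ₋₂, qₖ = aₖqₖ₋₁ + qₖ₋₂ (with p₋₁=1, p₋₂=0, q₋₁=0, q₋₂=1):
  k=0: a=13, p=13, q=1
  k=1: a=1, p=14, q=1
  k=2: a=2, p=41, q=3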